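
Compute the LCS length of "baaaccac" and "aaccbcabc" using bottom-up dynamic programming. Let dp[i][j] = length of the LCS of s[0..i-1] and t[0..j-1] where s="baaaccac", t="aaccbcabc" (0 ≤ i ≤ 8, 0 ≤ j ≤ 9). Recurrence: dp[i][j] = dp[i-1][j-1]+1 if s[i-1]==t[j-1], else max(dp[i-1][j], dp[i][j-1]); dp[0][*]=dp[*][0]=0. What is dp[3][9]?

   ''  a  a  c  c  b  c  a  b  c
''  0  0  0  0  0  0  0  0  0  0
 b  0  0  0  0  0  1  1  1  1  1
 a  0  1  1  1  1  1  1  2  2  2
 a  0  1  2  2  2  2  2  2  2  2
 a  0  1  2  2  2  2  2  3  3  3
 c  0  1  2  3  3  3  3  3  3  4
 c  0  1  2  3  4  4  4  4  4  4
 a  0  1  2  3  4  4  4  5  5  5
 c  0  1  2  3  4  4  5  5  5  6

2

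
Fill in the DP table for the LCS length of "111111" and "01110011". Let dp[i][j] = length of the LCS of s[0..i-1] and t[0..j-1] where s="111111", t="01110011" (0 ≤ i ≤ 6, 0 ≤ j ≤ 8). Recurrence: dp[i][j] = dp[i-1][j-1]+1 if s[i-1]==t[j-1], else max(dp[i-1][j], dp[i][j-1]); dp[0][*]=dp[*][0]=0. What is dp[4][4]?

   ''  0  1  1  1  0  0  1  1
''  0  0  0  0  0  0  0  0  0
 1  0  0  1  1  1  1  1  1  1
 1  0  0  1  2  2  2  2  2  2
 1  0  0  1  2  3  3  3  3  3
 1  0  0  1  2  3  3  3  4  4
 1  0  0  1  2  3  3  3  4  5
 1  0  0  1  2  3  3  3  4  5

3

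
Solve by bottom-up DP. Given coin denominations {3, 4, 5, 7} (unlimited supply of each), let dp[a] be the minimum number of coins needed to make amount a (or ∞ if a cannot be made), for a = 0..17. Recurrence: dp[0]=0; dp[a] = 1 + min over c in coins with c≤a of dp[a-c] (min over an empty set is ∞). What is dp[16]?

3

 a  0  1  2  3  4  5  6  7  8  9 10 11 12 13 14 15 16 17
dp  0  -  -  1  1  1  2  1  2  2  2  2  2  3  2  3  3  3
(- denotes ∞ / unreachable)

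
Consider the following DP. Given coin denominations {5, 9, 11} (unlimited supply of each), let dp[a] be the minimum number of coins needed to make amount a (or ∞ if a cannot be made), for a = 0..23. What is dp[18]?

2

 a  0  1  2  3  4  5  6  7  8  9 10 11 12 13 14 15 16 17 18 19 20 21 22 23
dp  0  -  -  -  -  1  -  -  -  1  2  1  -  -  2  3  2  -  2  3  2  3  2  3
(- denotes ∞ / unreachable)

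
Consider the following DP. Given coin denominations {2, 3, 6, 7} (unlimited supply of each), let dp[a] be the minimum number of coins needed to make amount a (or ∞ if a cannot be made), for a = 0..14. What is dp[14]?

2

 a  0  1  2  3  4  5  6  7  8  9 10 11 12 13 14
dp  0  -  1  1  2  2  1  1  2  2  2  3  2  2  2
(- denotes ∞ / unreachable)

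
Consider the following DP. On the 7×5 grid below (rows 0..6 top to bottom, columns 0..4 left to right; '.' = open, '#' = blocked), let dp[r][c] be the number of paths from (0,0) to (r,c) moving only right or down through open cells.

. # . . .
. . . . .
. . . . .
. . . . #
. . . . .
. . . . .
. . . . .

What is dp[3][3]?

r\c   0   1   2   3   4
  0   1   0   0   0   0
  1   1   1   1   1   1
  2   1   2   3   4   5
  3   1   3   6  10   0
  4   1   4  10  20  20
  5   1   5  15  35  55
  6   1   6  21  56 111

10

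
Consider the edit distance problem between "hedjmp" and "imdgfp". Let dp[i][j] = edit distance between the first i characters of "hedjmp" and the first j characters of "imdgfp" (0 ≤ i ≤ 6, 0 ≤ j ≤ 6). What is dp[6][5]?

5

   ''  i  m  d  g  f  p
''  0  1  2  3  4  5  6
 h  1  1  2  3  4  5  6
 e  2  2  2  3  4  5  6
 d  3  3  3  2  3  4  5
 j  4  4  4  3  3  4  5
 m  5  5  4  4  4  4  5
 p  6  6  5  5  5  5  4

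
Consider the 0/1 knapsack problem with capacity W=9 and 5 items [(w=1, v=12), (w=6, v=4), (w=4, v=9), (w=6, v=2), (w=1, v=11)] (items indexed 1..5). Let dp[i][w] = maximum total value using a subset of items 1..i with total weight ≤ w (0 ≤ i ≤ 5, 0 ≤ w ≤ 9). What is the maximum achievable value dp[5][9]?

i\w   0   1   2   3   4   5   6   7   8   9
  0   0   0   0   0   0   0   0   0   0   0
  1   0  12  12  12  12  12  12  12  12  12
  2   0  12  12  12  12  12  12  16  16  16
  3   0  12  12  12  12  21  21  21  21  21
  4   0  12  12  12  12  21  21  21  21  21
  5   0  12  23  23  23  23  32  32  32  32

32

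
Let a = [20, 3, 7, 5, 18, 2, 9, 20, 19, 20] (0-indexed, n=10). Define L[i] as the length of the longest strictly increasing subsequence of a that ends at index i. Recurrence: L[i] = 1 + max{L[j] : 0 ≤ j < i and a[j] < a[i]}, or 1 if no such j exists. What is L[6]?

3

   i    0    1    2    3    4    5    6    7    8    9
a[i]   20    3    7    5   18    2    9   20   19   20
L[i]    1    1    2    2    3    1    3    4    4    5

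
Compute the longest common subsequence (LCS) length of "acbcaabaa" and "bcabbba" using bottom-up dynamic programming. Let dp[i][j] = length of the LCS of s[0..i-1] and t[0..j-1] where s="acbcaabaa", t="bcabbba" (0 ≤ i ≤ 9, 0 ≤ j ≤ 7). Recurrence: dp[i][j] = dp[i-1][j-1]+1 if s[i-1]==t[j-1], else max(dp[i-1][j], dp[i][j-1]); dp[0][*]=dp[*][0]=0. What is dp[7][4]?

   ''  b  c  a  b  b  b  a
''  0  0  0  0  0  0  0  0
 a  0  0  0  1  1  1  1  1
 c  0  0  1  1  1  1  1  1
 b  0  1  1  1  2  2  2  2
 c  0  1  2  2  2  2  2  2
 a  0  1  2  3  3  3  3  3
 a  0  1  2  3  3  3  3  4
 b  0  1  2  3  4  4  4  4
 a  0  1  2  3  4  4  4  5
 a  0  1  2  3  4  4  4  5

4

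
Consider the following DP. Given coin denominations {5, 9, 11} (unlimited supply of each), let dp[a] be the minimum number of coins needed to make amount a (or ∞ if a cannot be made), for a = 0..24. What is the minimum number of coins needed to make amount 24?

 a  0  1  2  3  4  5  6  7  8  9 10 11 12 13 14 15 16 17 18 19 20 21 22 23 24
dp  0  -  -  -  -  1  -  -  -  1  2  1  -  -  2  3  2  -  2  3  2  3  2  3  4
(- denotes ∞ / unreachable)

4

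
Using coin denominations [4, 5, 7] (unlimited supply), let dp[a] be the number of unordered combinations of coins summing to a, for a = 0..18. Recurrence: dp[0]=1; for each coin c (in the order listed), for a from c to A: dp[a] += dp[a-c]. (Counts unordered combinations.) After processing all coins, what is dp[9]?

1

after  coin     0     1     2     3     4     5     6     7     8     9    10    11    12    13    14    15    16    17    18
          4     1     0     0     0     1     0     0     0     1     0     0     0     1     0     0     0     1     0     0
          5     1     0     0     0     1     1     0     0     1     1     1     0     1     1     1     1     1     1     1
          7     1     0     0     0     1     1     0     1     1     1     1     1     2     1     2     2     2     2     2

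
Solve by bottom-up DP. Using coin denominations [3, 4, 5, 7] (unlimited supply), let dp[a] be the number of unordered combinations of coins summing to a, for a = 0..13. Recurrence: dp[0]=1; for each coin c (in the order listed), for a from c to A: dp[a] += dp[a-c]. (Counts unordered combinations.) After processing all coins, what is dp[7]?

2

after  coin     0     1     2     3     4     5     6     7     8     9    10    11    12    13
          3     1     0     0     1     0     0     1     0     0     1     0     0     1     0
          4     1     0     0     1     1     0     1     1     1     1     1     1     2     1
          5     1     0     0     1     1     1     1     1     2     2     2     2     3     3
          7     1     0     0     1     1     1     1     2     2     2     3     3     4     4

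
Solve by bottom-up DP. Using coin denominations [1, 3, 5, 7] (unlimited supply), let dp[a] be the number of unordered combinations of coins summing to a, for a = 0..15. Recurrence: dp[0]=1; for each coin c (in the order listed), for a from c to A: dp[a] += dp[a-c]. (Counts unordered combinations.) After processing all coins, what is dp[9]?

after  coin     0     1     2     3     4     5     6     7     8     9    10    11    12    13    14    15
          1     1     1     1     1     1     1     1     1     1     1     1     1     1     1     1     1
          3     1     1     1     2     2     2     3     3     3     4     4     4     5     5     5     6
          5     1     1     1     2     2     3     4     4     5     6     7     8     9    10    11    13
          7     1     1     1     2     2     3     4     5     6     7     9    10    12    14    16    19

7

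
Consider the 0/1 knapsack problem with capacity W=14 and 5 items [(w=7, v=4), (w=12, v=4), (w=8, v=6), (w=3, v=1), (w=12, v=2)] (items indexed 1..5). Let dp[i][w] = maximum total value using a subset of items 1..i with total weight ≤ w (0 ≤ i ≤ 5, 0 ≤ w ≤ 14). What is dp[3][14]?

i\w   0   1   2   3   4   5   6   7   8   9  10  11  12  13  14
  0   0   0   0   0   0   0   0   0   0   0   0   0   0   0   0
  1   0   0   0   0   0   0   0   4   4   4   4   4   4   4   4
  2   0   0   0   0   0   0   0   4   4   4   4   4   4   4   4
  3   0   0   0   0   0   0   0   4   6   6   6   6   6   6   6
  4   0   0   0   1   1   1   1   4   6   6   6   7   7   7   7
  5   0   0   0   1   1   1   1   4   6   6   6   7   7   7   7

6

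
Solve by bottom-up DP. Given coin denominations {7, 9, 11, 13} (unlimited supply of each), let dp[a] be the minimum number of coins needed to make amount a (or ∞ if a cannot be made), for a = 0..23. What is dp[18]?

2

 a  0  1  2  3  4  5  6  7  8  9 10 11 12 13 14 15 16 17 18 19 20 21 22 23
dp  0  -  -  -  -  -  -  1  -  1  -  1  -  1  2  -  2  -  2  -  2  3  2  3
(- denotes ∞ / unreachable)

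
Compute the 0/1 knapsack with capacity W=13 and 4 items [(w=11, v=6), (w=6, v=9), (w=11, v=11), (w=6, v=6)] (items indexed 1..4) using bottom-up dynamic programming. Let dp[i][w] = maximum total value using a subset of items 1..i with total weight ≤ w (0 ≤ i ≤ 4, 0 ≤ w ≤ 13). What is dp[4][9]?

9

i\w   0   1   2   3   4   5   6   7   8   9  10  11  12  13
  0   0   0   0   0   0   0   0   0   0   0   0   0   0   0
  1   0   0   0   0   0   0   0   0   0   0   0   6   6   6
  2   0   0   0   0   0   0   9   9   9   9   9   9   9   9
  3   0   0   0   0   0   0   9   9   9   9   9  11  11  11
  4   0   0   0   0   0   0   9   9   9   9   9  11  15  15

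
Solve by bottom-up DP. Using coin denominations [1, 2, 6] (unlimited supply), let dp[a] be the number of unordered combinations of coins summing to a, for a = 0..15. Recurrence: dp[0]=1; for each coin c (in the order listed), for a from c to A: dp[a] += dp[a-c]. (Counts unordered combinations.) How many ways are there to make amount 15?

after  coin     0     1     2     3     4     5     6     7     8     9    10    11    12    13    14    15
          1     1     1     1     1     1     1     1     1     1     1     1     1     1     1     1     1
          2     1     1     2     2     3     3     4     4     5     5     6     6     7     7     8     8
          6     1     1     2     2     3     3     5     5     7     7     9     9    12    12    15    15

15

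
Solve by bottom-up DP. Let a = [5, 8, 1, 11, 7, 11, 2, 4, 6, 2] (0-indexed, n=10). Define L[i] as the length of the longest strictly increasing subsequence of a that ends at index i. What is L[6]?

   i    0    1    2    3    4    5    6    7    8    9
a[i]    5    8    1   11    7   11    2    4    6    2
L[i]    1    2    1    3    2    3    2    3    4    2

2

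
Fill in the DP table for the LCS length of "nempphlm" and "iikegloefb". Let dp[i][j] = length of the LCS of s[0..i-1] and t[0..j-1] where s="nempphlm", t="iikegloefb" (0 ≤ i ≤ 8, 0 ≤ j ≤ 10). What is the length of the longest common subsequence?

   ''  i  i  k  e  g  l  o  e  f  b
''  0  0  0  0  0  0  0  0  0  0  0
 n  0  0  0  0  0  0  0  0  0  0  0
 e  0  0  0  0  1  1  1  1  1  1  1
 m  0  0  0  0  1  1  1  1  1  1  1
 p  0  0  0  0  1  1  1  1  1  1  1
 p  0  0  0  0  1  1  1  1  1  1  1
 h  0  0  0  0  1  1  1  1  1  1  1
 l  0  0  0  0  1  1  2  2  2  2  2
 m  0  0  0  0  1  1  2  2  2  2  2

2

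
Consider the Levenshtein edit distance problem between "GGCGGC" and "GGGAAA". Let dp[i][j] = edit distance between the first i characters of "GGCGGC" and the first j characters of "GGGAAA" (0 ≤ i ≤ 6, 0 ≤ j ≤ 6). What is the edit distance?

4

   ''  G  G  G  A  A  A
''  0  1  2  3  4  5  6
 G  1  0  1  2  3  4  5
 G  2  1  0  1  2  3  4
 C  3  2  1  1  2  3  4
 G  4  3  2  1  2  3  4
 G  5  4  3  2  2  3  4
 C  6  5  4  3  3  3  4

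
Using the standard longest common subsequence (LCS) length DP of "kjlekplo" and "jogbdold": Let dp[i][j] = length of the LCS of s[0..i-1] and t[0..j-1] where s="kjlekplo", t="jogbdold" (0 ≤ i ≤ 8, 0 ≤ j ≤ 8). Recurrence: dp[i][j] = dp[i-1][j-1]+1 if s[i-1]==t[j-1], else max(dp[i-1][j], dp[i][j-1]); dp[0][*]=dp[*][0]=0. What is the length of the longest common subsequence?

   ''  j  o  g  b  d  o  l  d
''  0  0  0  0  0  0  0  0  0
 k  0  0  0  0  0  0  0  0  0
 j  0  1  1  1  1  1  1  1  1
 l  0  1  1  1  1  1  1  2  2
 e  0  1  1  1  1  1  1  2  2
 k  0  1  1  1  1  1  1  2  2
 p  0  1  1  1  1  1  1  2  2
 l  0  1  1  1  1  1  1  2  2
 o  0  1  2  2  2  2  2  2  2

2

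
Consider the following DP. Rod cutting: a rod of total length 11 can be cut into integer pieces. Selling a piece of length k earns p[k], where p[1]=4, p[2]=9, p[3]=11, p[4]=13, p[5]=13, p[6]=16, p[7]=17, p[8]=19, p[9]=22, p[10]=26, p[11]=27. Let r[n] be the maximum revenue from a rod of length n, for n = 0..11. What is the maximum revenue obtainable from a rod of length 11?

49

   n    0    1    2    3    4    5    6    7    8    9   10   11
r[n]    0    4    9   13   18   22   27   31   36   40   45   49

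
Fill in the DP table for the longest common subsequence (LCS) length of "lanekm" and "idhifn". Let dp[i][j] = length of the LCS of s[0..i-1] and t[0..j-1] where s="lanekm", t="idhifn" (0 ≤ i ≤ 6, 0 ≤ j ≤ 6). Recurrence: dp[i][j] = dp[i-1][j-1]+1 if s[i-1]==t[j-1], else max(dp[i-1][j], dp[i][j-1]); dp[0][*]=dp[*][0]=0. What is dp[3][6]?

   ''  i  d  h  i  f  n
''  0  0  0  0  0  0  0
 l  0  0  0  0  0  0  0
 a  0  0  0  0  0  0  0
 n  0  0  0  0  0  0  1
 e  0  0  0  0  0  0  1
 k  0  0  0  0  0  0  1
 m  0  0  0  0  0  0  1

1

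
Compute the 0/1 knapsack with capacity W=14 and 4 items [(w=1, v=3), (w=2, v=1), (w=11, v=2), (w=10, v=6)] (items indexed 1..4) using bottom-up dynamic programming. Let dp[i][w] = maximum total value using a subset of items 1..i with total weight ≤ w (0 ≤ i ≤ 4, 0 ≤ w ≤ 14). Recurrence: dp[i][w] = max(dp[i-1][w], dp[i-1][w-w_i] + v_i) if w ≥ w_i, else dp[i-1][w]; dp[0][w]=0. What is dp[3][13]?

5

i\w   0   1   2   3   4   5   6   7   8   9  10  11  12  13  14
  0   0   0   0   0   0   0   0   0   0   0   0   0   0   0   0
  1   0   3   3   3   3   3   3   3   3   3   3   3   3   3   3
  2   0   3   3   4   4   4   4   4   4   4   4   4   4   4   4
  3   0   3   3   4   4   4   4   4   4   4   4   4   5   5   6
  4   0   3   3   4   4   4   4   4   4   4   6   9   9  10  10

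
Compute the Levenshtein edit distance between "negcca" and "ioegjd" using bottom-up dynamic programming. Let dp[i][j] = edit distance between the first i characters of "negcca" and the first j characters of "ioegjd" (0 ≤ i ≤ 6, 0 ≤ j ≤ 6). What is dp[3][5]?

   ''  i  o  e  g  j  d
''  0  1  2  3  4  5  6
 n  1  1  2  3  4  5  6
 e  2  2  2  2  3  4  5
 g  3  3  3  3  2  3  4
 c  4  4  4  4  3  3  4
 c  5  5  5  5  4  4  4
 a  6  6  6  6  5  5  5

3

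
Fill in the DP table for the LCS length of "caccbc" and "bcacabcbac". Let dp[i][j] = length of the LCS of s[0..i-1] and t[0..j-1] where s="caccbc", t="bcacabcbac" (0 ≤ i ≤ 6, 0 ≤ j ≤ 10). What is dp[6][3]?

   ''  b  c  a  c  a  b  c  b  a  c
''  0  0  0  0  0  0  0  0  0  0  0
 c  0  0  1  1  1  1  1  1  1  1  1
 a  0  0  1  2  2  2  2  2  2  2  2
 c  0  0  1  2  3  3  3  3  3  3  3
 c  0  0  1  2  3  3  3  4  4  4  4
 b  0  1  1  2  3  3  4  4  5  5  5
 c  0  1  2  2  3  3  4  5  5  5  6

2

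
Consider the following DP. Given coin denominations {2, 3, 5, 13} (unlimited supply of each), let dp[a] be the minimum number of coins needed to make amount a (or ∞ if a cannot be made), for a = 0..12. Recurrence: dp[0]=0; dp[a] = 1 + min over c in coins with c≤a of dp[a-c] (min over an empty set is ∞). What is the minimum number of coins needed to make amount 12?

 a  0  1  2  3  4  5  6  7  8  9 10 11 12
dp  0  -  1  1  2  1  2  2  2  3  2  3  3
(- denotes ∞ / unreachable)

3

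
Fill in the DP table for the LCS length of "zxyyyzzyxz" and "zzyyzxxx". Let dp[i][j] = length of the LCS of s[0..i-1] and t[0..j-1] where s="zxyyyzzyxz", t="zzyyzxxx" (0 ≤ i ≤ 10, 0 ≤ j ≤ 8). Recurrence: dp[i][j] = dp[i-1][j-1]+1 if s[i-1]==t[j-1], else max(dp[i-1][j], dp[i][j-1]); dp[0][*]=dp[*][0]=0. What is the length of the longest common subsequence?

   ''  z  z  y  y  z  x  x  x
''  0  0  0  0  0  0  0  0  0
 z  0  1  1  1  1  1  1  1  1
 x  0  1  1  1  1  1  2  2  2
 y  0  1  1  2  2  2  2  2  2
 y  0  1  1  2  3  3  3  3  3
 y  0  1  1  2  3  3  3  3  3
 z  0  1  2  2  3  4  4  4  4
 z  0  1  2  2  3  4  4  4  4
 y  0  1  2  3  3  4  4  4  4
 x  0  1  2  3  3  4  5  5  5
 z  0  1  2  3  3  4  5  5  5

5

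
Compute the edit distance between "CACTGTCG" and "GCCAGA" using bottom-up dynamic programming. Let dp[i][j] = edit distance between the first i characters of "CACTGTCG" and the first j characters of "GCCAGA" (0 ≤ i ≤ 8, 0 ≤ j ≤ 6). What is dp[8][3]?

6

   ''  G  C  C  A  G  A
''  0  1  2  3  4  5  6
 C  1  1  1  2  3  4  5
 A  2  2  2  2  2  3  4
 C  3  3  2  2  3  3  4
 T  4  4  3  3  3  4  4
 G  5  4  4  4  4  3  4
 T  6  5  5  5  5  4  4
 C  7  6  5  5  6  5  5
 G  8  7  6  6  6  6  6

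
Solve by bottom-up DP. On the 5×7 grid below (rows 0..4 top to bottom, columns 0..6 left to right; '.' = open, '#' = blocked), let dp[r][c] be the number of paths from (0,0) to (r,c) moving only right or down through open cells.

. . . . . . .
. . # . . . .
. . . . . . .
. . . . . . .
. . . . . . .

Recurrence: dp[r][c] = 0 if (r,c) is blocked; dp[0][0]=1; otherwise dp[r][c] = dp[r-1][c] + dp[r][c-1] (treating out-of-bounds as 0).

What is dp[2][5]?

9

r\c   0   1   2   3   4   5   6
  0   1   1   1   1   1   1   1
  1   1   2   0   1   2   3   4
  2   1   3   3   4   6   9  13
  3   1   4   7  11  17  26  39
  4   1   5  12  23  40  66 105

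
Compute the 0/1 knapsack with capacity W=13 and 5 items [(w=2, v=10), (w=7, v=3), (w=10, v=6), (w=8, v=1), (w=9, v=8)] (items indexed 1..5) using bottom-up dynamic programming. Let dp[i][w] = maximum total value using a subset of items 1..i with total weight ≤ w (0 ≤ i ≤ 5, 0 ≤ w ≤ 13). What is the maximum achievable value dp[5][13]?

18

i\w   0   1   2   3   4   5   6   7   8   9  10  11  12  13
  0   0   0   0   0   0   0   0   0   0   0   0   0   0   0
  1   0   0  10  10  10  10  10  10  10  10  10  10  10  10
  2   0   0  10  10  10  10  10  10  10  13  13  13  13  13
  3   0   0  10  10  10  10  10  10  10  13  13  13  16  16
  4   0   0  10  10  10  10  10  10  10  13  13  13  16  16
  5   0   0  10  10  10  10  10  10  10  13  13  18  18  18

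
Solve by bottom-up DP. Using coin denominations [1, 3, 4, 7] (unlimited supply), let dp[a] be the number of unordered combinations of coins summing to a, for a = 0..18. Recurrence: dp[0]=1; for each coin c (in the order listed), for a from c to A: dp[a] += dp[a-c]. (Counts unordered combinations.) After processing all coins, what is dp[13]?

after  coin     0     1     2     3     4     5     6     7     8     9    10    11    12    13    14    15    16    17    18
          1     1     1     1     1     1     1     1     1     1     1     1     1     1     1     1     1     1     1     1
          3     1     1     1     2     2     2     3     3     3     4     4     4     5     5     5     6     6     6     7
          4     1     1     1     2     3     3     4     5     6     7     8     9    11    12    13    15    17    18    20
          7     1     1     1     2     3     3     4     6     7     8    10    12    14    16    19    22    25    28    32

16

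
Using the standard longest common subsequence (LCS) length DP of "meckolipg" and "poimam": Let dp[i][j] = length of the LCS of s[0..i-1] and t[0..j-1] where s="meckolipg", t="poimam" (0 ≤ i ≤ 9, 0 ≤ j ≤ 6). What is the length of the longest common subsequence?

2

   ''  p  o  i  m  a  m
''  0  0  0  0  0  0  0
 m  0  0  0  0  1  1  1
 e  0  0  0  0  1  1  1
 c  0  0  0  0  1  1  1
 k  0  0  0  0  1  1  1
 o  0  0  1  1  1  1  1
 l  0  0  1  1  1  1  1
 i  0  0  1  2  2  2  2
 p  0  1  1  2  2  2  2
 g  0  1  1  2  2  2  2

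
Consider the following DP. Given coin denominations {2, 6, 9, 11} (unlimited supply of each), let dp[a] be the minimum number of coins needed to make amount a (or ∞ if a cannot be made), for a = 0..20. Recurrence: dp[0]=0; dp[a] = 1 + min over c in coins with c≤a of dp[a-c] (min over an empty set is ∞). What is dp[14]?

 a  0  1  2  3  4  5  6  7  8  9 10 11 12 13 14 15 16 17 18 19 20
dp  0  -  1  -  2  -  1  -  2  1  3  1  2  2  3  2  4  2  2  3  2
(- denotes ∞ / unreachable)

3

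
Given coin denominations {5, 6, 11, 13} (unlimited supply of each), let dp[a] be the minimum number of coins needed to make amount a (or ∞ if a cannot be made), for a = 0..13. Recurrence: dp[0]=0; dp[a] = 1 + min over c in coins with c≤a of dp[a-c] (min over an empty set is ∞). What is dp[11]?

 a  0  1  2  3  4  5  6  7  8  9 10 11 12 13
dp  0  -  -  -  -  1  1  -  -  -  2  1  2  1
(- denotes ∞ / unreachable)

1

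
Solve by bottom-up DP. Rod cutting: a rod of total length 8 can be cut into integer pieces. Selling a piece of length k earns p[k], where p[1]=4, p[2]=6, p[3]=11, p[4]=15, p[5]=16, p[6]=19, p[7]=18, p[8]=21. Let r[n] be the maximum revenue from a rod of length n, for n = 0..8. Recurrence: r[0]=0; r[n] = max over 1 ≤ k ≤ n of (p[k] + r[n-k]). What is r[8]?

32

   n    0    1    2    3    4    5    6    7    8
r[n]    0    4    8   12   16   20   24   28   32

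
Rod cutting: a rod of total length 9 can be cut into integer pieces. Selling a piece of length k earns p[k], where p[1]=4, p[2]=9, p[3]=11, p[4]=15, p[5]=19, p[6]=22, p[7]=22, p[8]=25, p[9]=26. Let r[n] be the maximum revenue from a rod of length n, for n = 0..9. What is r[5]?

   n    0    1    2    3    4    5    6    7    8    9
r[n]    0    4    9   13   18   22   27   31   36   40

22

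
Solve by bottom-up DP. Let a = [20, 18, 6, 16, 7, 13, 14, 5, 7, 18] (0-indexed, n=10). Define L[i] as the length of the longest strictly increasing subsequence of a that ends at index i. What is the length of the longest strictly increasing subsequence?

5

   i    0    1    2    3    4    5    6    7    8    9
a[i]   20   18    6   16    7   13   14    5    7   18
L[i]    1    1    1    2    2    3    4    1    2    5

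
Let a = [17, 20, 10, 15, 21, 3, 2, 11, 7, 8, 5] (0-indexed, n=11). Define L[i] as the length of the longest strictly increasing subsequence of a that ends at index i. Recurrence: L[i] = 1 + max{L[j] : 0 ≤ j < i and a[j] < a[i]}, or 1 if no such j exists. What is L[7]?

   i    0    1    2    3    4    5    6    7    8    9   10
a[i]   17   20   10   15   21    3    2   11    7    8    5
L[i]    1    2    1    2    3    1    1    2    2    3    2

2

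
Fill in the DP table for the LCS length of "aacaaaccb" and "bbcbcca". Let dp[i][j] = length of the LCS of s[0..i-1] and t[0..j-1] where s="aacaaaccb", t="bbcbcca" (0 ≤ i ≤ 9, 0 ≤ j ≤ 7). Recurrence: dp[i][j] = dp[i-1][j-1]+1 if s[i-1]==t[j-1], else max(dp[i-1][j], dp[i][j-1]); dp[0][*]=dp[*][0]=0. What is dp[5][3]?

   ''  b  b  c  b  c  c  a
''  0  0  0  0  0  0  0  0
 a  0  0  0  0  0  0  0  1
 a  0  0  0  0  0  0  0  1
 c  0  0  0  1  1  1  1  1
 a  0  0  0  1  1  1  1  2
 a  0  0  0  1  1  1  1  2
 a  0  0  0  1  1  1  1  2
 c  0  0  0  1  1  2  2  2
 c  0  0  0  1  1  2  3  3
 b  0  1  1  1  2  2  3  3

1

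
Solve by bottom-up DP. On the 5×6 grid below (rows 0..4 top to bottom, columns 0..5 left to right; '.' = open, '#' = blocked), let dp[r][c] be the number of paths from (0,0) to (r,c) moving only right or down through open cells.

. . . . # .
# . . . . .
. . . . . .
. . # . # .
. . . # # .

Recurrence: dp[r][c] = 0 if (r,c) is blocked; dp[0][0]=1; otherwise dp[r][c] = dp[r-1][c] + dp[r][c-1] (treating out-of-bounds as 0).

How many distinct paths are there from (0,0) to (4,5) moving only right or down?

12

r\c   0   1   2   3   4   5
  0   1   1   1   1   0   0
  1   0   1   2   3   3   3
  2   0   1   3   6   9  12
  3   0   1   0   6   0  12
  4   0   1   1   0   0  12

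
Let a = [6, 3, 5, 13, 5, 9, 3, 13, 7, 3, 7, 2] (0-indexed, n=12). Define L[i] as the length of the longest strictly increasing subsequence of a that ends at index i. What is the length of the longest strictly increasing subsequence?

4

   i    0    1    2    3    4    5    6    7    8    9   10   11
a[i]    6    3    5   13    5    9    3   13    7    3    7    2
L[i]    1    1    2    3    2    3    1    4    3    1    3    1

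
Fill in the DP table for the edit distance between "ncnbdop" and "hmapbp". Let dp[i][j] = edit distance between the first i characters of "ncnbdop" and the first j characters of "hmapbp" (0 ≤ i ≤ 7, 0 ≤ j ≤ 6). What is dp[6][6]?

6

   ''  h  m  a  p  b  p
''  0  1  2  3  4  5  6
 n  1  1  2  3  4  5  6
 c  2  2  2  3  4  5  6
 n  3  3  3  3  4  5  6
 b  4  4  4  4  4  4  5
 d  5  5  5  5  5  5  5
 o  6  6  6  6  6  6  6
 p  7  7  7  7  6  7  6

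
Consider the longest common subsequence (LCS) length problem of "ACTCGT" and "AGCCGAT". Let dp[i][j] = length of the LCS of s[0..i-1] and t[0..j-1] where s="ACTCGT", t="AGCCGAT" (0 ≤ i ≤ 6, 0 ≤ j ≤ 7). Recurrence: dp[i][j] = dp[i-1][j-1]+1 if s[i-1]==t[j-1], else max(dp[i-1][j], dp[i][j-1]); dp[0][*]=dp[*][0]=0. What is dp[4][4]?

3

   ''  A  G  C  C  G  A  T
''  0  0  0  0  0  0  0  0
 A  0  1  1  1  1  1  1  1
 C  0  1  1  2  2  2  2  2
 T  0  1  1  2  2  2  2  3
 C  0  1  1  2  3  3  3  3
 G  0  1  2  2  3  4  4  4
 T  0  1  2  2  3  4  4  5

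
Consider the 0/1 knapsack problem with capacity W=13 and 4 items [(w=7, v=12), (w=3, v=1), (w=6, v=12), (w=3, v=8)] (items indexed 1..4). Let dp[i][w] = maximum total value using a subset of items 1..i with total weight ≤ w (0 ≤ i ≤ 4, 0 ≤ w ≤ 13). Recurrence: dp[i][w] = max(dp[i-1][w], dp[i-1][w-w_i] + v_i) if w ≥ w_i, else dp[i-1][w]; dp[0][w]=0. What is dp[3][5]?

1

i\w   0   1   2   3   4   5   6   7   8   9  10  11  12  13
  0   0   0   0   0   0   0   0   0   0   0   0   0   0   0
  1   0   0   0   0   0   0   0  12  12  12  12  12  12  12
  2   0   0   0   1   1   1   1  12  12  12  13  13  13  13
  3   0   0   0   1   1   1  12  12  12  13  13  13  13  24
  4   0   0   0   8   8   8  12  12  12  20  20  20  21  24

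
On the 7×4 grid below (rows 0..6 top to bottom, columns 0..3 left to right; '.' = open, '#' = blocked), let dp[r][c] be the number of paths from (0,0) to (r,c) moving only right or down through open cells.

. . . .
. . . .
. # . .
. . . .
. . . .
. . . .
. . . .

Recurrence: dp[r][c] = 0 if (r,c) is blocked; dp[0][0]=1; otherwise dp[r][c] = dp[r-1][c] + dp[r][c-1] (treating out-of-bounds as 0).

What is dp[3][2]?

4

r\c   0   1   2   3
  0   1   1   1   1
  1   1   2   3   4
  2   1   0   3   7
  3   1   1   4  11
  4   1   2   6  17
  5   1   3   9  26
  6   1   4  13  39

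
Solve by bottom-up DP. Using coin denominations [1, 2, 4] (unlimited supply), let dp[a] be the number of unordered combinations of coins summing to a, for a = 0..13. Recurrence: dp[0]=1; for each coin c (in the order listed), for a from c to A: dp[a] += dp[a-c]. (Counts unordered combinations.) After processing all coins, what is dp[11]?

after  coin     0     1     2     3     4     5     6     7     8     9    10    11    12    13
          1     1     1     1     1     1     1     1     1     1     1     1     1     1     1
          2     1     1     2     2     3     3     4     4     5     5     6     6     7     7
          4     1     1     2     2     4     4     6     6     9     9    12    12    16    16

12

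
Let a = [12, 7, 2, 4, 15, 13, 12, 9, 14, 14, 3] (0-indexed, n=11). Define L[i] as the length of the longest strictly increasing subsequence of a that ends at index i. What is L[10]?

   i    0    1    2    3    4    5    6    7    8    9   10
a[i]   12    7    2    4   15   13   12    9   14   14    3
L[i]    1    1    1    2    3    3    3    3    4    4    2

2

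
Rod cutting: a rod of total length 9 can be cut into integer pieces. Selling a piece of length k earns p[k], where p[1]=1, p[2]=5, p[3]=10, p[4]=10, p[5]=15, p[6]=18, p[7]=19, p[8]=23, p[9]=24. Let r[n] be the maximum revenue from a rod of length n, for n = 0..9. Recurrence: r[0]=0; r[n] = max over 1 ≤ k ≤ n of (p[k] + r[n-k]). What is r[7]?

21

   n    0    1    2    3    4    5    6    7    8    9
r[n]    0    1    5   10   11   15   20   21   25   30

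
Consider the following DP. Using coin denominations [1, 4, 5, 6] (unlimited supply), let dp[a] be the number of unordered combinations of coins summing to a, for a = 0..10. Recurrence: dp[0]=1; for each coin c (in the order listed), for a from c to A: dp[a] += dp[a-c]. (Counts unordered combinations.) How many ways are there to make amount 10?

after  coin     0     1     2     3     4     5     6     7     8     9    10
          1     1     1     1     1     1     1     1     1     1     1     1
          4     1     1     1     1     2     2     2     2     3     3     3
          5     1     1     1     1     2     3     3     3     4     5     6
          6     1     1     1     1     2     3     4     4     5     6     8

8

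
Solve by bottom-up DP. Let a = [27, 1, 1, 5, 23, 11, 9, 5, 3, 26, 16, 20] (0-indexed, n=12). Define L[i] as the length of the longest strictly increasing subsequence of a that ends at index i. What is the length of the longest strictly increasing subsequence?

5

   i    0    1    2    3    4    5    6    7    8    9   10   11
a[i]   27    1    1    5   23   11    9    5    3   26   16   20
L[i]    1    1    1    2    3    3    3    2    2    4    4    5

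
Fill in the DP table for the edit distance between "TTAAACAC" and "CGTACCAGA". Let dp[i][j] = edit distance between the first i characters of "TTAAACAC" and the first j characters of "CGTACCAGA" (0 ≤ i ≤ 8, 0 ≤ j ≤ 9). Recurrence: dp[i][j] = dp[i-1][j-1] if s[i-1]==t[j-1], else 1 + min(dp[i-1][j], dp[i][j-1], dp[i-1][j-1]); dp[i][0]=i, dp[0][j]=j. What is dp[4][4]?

   ''  C  G  T  A  C  C  A  G  A
''  0  1  2  3  4  5  6  7  8  9
 T  1  1  2  2  3  4  5  6  7  8
 T  2  2  2  2  3  4  5  6  7  8
 A  3  3  3  3  2  3  4  5  6  7
 A  4  4  4  4  3  3  4  4  5  6
 A  5  5  5  5  4  4  4  4  5  5
 C  6  5  6  6  5  4  4  5  5  6
 A  7  6  6  7  6  5  5  4  5  5
 C  8  7  7  7  7  6  5  5  5  6

3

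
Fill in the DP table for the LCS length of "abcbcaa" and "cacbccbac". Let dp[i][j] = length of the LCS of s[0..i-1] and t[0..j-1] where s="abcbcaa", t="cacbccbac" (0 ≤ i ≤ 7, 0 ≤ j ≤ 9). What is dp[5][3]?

2

   ''  c  a  c  b  c  c  b  a  c
''  0  0  0  0  0  0  0  0  0  0
 a  0  0  1  1  1  1  1  1  1  1
 b  0  0  1  1  2  2  2  2  2  2
 c  0  1  1  2  2  3  3  3  3  3
 b  0  1  1  2  3  3  3  4  4  4
 c  0  1  1  2  3  4  4  4  4  5
 a  0  1  2  2  3  4  4  4  5  5
 a  0  1  2  2  3  4  4  4  5  5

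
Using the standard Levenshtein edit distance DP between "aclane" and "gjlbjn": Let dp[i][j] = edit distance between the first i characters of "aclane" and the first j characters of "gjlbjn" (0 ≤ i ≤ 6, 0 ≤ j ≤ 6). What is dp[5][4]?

   ''  g  j  l  b  j  n
''  0  1  2  3  4  5  6
 a  1  1  2  3  4  5  6
 c  2  2  2  3  4  5  6
 l  3  3  3  2  3  4  5
 a  4  4  4  3  3  4  5
 n  5  5  5  4  4  4  4
 e  6  6  6  5  5  5  5

4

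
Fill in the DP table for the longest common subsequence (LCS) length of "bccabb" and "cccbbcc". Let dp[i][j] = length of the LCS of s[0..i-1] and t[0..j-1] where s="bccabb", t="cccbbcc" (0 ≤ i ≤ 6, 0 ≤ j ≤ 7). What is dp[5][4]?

3

   ''  c  c  c  b  b  c  c
''  0  0  0  0  0  0  0  0
 b  0  0  0  0  1  1  1  1
 c  0  1  1  1  1  1  2  2
 c  0  1  2  2  2  2  2  3
 a  0  1  2  2  2  2  2  3
 b  0  1  2  2  3  3  3  3
 b  0  1  2  2  3  4  4  4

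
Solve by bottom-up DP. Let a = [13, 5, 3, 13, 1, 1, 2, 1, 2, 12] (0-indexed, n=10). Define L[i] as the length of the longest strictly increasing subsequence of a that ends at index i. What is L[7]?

1

   i    0    1    2    3    4    5    6    7    8    9
a[i]   13    5    3   13    1    1    2    1    2   12
L[i]    1    1    1    2    1    1    2    1    2    3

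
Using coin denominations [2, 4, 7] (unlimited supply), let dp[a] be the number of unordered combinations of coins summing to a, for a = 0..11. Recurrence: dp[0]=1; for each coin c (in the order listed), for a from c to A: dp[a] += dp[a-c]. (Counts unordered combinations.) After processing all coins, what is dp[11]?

2

after  coin     0     1     2     3     4     5     6     7     8     9    10    11
          2     1     0     1     0     1     0     1     0     1     0     1     0
          4     1     0     1     0     2     0     2     0     3     0     3     0
          7     1     0     1     0     2     0     2     1     3     1     3     2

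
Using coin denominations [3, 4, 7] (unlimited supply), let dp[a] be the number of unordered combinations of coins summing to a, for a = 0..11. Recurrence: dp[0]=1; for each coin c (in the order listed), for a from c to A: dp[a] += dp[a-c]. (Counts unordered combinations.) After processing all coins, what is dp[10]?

after  coin     0     1     2     3     4     5     6     7     8     9    10    11
          3     1     0     0     1     0     0     1     0     0     1     0     0
          4     1     0     0     1     1     0     1     1     1     1     1     1
          7     1     0     0     1     1     0     1     2     1     1     2     2

2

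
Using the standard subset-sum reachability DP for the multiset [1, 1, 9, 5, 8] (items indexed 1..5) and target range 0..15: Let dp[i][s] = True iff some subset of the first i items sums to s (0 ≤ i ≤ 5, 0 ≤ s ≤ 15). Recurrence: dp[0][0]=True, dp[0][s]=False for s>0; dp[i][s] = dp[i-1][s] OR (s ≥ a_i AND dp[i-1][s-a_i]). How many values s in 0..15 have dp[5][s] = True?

i\s   0   1   2   3   4   5   6   7   8   9  10  11  12  13  14  15
  0   T   F   F   F   F   F   F   F   F   F   F   F   F   F   F   F
  1   T   T   F   F   F   F   F   F   F   F   F   F   F   F   F   F
  2   T   T   T   F   F   F   F   F   F   F   F   F   F   F   F   F
  3   T   T   T   F   F   F   F   F   F   T   T   T   F   F   F   F
  4   T   T   T   F   F   T   T   T   F   T   T   T   F   F   T   T
  5   T   T   T   F   F   T   T   T   T   T   T   T   F   T   T   T

13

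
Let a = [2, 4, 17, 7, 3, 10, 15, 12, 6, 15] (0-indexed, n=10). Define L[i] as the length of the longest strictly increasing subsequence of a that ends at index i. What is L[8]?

3

   i    0    1    2    3    4    5    6    7    8    9
a[i]    2    4   17    7    3   10   15   12    6   15
L[i]    1    2    3    3    2    4    5    5    3    6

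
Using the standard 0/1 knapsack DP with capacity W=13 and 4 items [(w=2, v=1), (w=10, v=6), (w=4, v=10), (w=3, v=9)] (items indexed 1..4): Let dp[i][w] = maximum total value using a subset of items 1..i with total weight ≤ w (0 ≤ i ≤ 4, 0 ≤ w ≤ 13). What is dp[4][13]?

i\w   0   1   2   3   4   5   6   7   8   9  10  11  12  13
  0   0   0   0   0   0   0   0   0   0   0   0   0   0   0
  1   0   0   1   1   1   1   1   1   1   1   1   1   1   1
  2   0   0   1   1   1   1   1   1   1   1   6   6   7   7
  3   0   0   1   1  10  10  11  11  11  11  11  11  11  11
  4   0   0   1   9  10  10  11  19  19  20  20  20  20  20

20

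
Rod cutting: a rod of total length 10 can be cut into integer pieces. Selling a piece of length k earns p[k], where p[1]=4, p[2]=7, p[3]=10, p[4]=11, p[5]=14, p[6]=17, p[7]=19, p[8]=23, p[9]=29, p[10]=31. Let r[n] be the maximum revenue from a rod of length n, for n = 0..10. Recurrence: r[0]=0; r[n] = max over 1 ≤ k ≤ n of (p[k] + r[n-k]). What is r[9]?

36

   n    0    1    2    3    4    5    6    7    8    9   10
r[n]    0    4    8   12   16   20   24   28   32   36   40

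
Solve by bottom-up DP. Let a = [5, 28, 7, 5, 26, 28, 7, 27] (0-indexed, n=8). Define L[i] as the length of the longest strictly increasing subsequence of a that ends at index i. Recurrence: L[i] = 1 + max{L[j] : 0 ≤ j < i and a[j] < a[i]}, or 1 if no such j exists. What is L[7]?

4

   i    0    1    2    3    4    5    6    7
a[i]    5   28    7    5   26   28    7   27
L[i]    1    2    2    1    3    4    2    4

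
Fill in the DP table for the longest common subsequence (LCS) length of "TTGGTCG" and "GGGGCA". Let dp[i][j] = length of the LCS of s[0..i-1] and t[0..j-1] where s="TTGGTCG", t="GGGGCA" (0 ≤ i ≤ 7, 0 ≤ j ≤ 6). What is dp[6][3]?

   ''  G  G  G  G  C  A
''  0  0  0  0  0  0  0
 T  0  0  0  0  0  0  0
 T  0  0  0  0  0  0  0
 G  0  1  1  1  1  1  1
 G  0  1  2  2  2  2  2
 T  0  1  2  2  2  2  2
 C  0  1  2  2  2  3  3
 G  0  1  2  3  3  3  3

2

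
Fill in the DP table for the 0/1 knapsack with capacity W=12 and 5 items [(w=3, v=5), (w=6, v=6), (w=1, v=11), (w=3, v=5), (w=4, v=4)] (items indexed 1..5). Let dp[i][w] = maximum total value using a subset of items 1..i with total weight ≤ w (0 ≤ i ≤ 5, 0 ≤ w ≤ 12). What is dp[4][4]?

i\w   0   1   2   3   4   5   6   7   8   9  10  11  12
  0   0   0   0   0   0   0   0   0   0   0   0   0   0
  1   0   0   0   5   5   5   5   5   5   5   5   5   5
  2   0   0   0   5   5   5   6   6   6  11  11  11  11
  3   0  11  11  11  16  16  16  17  17  17  22  22  22
  4   0  11  11  11  16  16  16  21  21  21  22  22  22
  5   0  11  11  11  16  16  16  21  21  21  22  25  25

16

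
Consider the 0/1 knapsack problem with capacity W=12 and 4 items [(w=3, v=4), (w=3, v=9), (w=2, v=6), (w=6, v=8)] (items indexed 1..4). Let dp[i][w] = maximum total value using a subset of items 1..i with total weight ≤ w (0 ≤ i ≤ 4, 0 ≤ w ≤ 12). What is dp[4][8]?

19

i\w   0   1   2   3   4   5   6   7   8   9  10  11  12
  0   0   0   0   0   0   0   0   0   0   0   0   0   0
  1   0   0   0   4   4   4   4   4   4   4   4   4   4
  2   0   0   0   9   9   9  13  13  13  13  13  13  13
  3   0   0   6   9   9  15  15  15  19  19  19  19  19
  4   0   0   6   9   9  15  15  15  19  19  19  23  23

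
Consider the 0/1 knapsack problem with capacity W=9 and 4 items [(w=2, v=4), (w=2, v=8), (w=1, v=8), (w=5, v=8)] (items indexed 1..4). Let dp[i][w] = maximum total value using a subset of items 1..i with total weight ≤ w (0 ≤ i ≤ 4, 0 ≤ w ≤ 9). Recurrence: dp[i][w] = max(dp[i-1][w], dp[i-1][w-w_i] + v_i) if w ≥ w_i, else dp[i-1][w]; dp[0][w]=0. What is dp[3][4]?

i\w   0   1   2   3   4   5   6   7   8   9
  0   0   0   0   0   0   0   0   0   0   0
  1   0   0   4   4   4   4   4   4   4   4
  2   0   0   8   8  12  12  12  12  12  12
  3   0   8   8  16  16  20  20  20  20  20
  4   0   8   8  16  16  20  20  20  24  24

16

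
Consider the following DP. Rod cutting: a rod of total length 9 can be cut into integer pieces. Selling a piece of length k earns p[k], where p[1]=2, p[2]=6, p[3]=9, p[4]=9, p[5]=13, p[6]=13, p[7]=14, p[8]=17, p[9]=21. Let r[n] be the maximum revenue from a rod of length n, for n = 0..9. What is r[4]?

12

   n    0    1    2    3    4    5    6    7    8    9
r[n]    0    2    6    9   12   15   18   21   24   27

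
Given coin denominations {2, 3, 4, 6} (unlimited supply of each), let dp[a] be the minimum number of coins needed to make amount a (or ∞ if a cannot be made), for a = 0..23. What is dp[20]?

4

 a  0  1  2  3  4  5  6  7  8  9 10 11 12 13 14 15 16 17 18 19 20 21 22 23
dp  0  -  1  1  1  2  1  2  2  2  2  3  2  3  3  3  3  4  3  4  4  4  4  5
(- denotes ∞ / unreachable)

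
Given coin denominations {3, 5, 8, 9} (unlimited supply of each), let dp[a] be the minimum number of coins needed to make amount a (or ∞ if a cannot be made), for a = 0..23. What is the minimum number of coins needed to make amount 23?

 a  0  1  2  3  4  5  6  7  8  9 10 11 12 13 14 15 16 17 18 19 20 21 22 23
dp  0  -  -  1  -  1  2  -  1  1  2  2  2  2  2  3  2  2  2  3  3  3  3  3
(- denotes ∞ / unreachable)

3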